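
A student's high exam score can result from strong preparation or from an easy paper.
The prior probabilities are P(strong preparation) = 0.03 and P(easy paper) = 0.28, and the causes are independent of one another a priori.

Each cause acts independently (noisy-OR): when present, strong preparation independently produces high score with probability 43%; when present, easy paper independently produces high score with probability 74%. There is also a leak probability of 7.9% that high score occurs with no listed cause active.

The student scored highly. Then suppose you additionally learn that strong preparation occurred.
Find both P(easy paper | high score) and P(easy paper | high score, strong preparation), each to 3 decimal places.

Under noisy-OR, P(high score | causes) = 1 − (1−0.079)·∏(1−qᵢ) over the active causes.
P(high score) = 0.079×0.97×0.72 + 0.76054×0.97×0.28 + 0.47503×0.03×0.72 + 0.863508×0.03×0.28 = 0.055174 + 0.206563 + 0.010261 + 0.007253 = 0.279251
The easy paper-present share is 0.206563 + 0.007253 = 0.213816.
Hence the posterior is 0.213816/0.279251 ≈ 0.766.

With the extra evidence:
P(high score | strong preparation) = 0.47503·0.72 + 0.863508·0.28 = 0.342022 + 0.241782 = 0.583804
Of this, 0.241782 comes from 0.863508·0.28 (the easy paper=true cases).
Hence the posterior is 0.241782/0.583804 ≈ 0.414.

P(easy paper | high score) ≈ 0.766; P(easy paper | high score, strong preparation) ≈ 0.414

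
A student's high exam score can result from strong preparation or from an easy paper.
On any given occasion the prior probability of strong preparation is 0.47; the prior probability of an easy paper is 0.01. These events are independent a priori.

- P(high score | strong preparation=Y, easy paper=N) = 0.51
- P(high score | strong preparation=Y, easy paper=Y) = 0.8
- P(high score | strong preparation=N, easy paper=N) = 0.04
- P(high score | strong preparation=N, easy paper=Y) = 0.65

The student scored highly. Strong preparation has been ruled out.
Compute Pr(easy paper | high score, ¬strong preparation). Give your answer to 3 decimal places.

P(high score | ¬strong preparation) = 0.04×0.99 + 0.65×0.01 = 0.039600 + 0.006500 = 0.046100
Of this, 0.006500 comes from 0.65×0.01 (the easy paper=true cases).
P(easy paper | high score, ¬strong preparation) = 0.006500 / 0.046100 ≈ 0.141

Pr(easy paper | high score, ¬strong preparation) ≈ 0.141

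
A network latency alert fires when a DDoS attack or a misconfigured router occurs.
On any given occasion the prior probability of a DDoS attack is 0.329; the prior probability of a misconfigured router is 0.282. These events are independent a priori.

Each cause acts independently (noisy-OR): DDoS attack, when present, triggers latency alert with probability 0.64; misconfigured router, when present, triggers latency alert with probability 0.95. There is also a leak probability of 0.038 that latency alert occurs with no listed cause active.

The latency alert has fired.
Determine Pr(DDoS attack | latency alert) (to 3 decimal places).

Under noisy-OR, P(latency alert | causes) = 1 − (1−0.038)·∏(1−qᵢ) over the active causes.
Enumerate the 4 (DDoS attack, misconfigured router) configurations and weight by the priors:
  P(latency alert) = 0.038*0.671*0.718 + 0.9519*0.671*0.282 + 0.65368*0.329*0.718 + 0.982684*0.329*0.282
        = 0.018308 + 0.180120 + 0.154414 + 0.091171 = 0.444013
Configurations with DDoS attack contribute 0.245585, so
  P(DDoS attack | latency alert) = 0.245585 / 0.444013 ≈ 0.553

Pr(DDoS attack | latency alert) ≈ 0.553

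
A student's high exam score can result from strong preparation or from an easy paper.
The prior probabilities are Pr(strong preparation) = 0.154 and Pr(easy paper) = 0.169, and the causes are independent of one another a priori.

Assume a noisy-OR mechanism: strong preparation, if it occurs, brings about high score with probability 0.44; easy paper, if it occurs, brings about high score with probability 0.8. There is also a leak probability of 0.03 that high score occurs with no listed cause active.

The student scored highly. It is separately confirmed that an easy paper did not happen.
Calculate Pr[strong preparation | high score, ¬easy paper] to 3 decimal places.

Under noisy-OR, P(high score | causes) = 1 − (1−0.03)·∏(1−qᵢ) over the active causes.
Weight on strong preparation=true, given the evidence: 0.4568×0.154 = 0.070347
The normalizing constant is 0.03×0.846 + 0.4568×0.154 = 0.095727
Posterior = 0.070347 / 0.095727 ≈ 0.735

Pr[strong preparation | high score, ¬easy paper] ≈ 0.735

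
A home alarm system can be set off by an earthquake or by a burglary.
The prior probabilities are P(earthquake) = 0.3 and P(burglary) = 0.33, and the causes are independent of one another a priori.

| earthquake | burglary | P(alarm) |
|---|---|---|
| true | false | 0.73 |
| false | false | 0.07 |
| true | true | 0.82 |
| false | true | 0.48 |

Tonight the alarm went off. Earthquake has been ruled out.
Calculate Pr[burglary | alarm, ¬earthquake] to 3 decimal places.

P(alarm | ¬earthquake) = 0.07·0.67 + 0.48·0.33 = 0.046900 + 0.158400 = 0.205300
Of this, 0.158400 comes from 0.48·0.33 (the burglary=true cases).
So P(burglary | alarm, ¬earthquake) = 0.158400/0.205300 ≈ 0.772.

Pr[burglary | alarm, ¬earthquake] ≈ 0.772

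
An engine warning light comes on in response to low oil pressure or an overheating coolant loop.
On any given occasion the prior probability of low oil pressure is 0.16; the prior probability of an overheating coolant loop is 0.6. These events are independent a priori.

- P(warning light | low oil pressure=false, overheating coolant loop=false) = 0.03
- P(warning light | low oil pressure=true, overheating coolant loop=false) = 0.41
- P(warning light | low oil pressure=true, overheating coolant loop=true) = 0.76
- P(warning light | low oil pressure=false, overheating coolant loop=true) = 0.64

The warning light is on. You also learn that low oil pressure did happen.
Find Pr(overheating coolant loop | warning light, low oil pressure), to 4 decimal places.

Pr(overheating coolant loop | warning light, low oil pressure) ≈ 0.7355

For the numerator, keep only overheating coolant loop=true terms: 0.76×0.6 = 0.456000
Denominator P(warning light | low oil pressure): 0.41×0.4 + 0.76×0.6 = 0.620000
P(overheating coolant loop | warning light, low oil pressure) = 0.456000/0.620000 ≈ 0.7355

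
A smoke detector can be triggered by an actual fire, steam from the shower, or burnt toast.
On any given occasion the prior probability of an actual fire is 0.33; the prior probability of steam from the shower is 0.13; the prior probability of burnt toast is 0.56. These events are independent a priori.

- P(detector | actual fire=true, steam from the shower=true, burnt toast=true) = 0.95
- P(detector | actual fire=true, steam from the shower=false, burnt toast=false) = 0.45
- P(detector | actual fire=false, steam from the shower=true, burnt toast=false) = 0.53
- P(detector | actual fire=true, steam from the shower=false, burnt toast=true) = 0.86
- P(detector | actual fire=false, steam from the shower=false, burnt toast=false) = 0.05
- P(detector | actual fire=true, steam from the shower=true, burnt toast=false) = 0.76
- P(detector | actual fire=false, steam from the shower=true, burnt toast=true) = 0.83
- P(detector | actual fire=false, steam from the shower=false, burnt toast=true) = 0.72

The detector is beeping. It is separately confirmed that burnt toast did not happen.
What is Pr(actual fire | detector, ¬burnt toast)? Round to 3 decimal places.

Pr(actual fire | detector, ¬burnt toast) ≈ 0.682

P(detector | ¬burnt toast) = 0.05·0.67·0.87 + 0.53·0.67·0.13 + 0.45·0.33·0.87 + 0.76·0.33·0.13 = 0.029145 + 0.046163 + 0.129195 + 0.032604 = 0.237107
The actual fire-present share is 0.129195 + 0.032604 = 0.161799.
So P(actual fire | detector, ¬burnt toast) = 0.161799/0.237107 ≈ 0.682.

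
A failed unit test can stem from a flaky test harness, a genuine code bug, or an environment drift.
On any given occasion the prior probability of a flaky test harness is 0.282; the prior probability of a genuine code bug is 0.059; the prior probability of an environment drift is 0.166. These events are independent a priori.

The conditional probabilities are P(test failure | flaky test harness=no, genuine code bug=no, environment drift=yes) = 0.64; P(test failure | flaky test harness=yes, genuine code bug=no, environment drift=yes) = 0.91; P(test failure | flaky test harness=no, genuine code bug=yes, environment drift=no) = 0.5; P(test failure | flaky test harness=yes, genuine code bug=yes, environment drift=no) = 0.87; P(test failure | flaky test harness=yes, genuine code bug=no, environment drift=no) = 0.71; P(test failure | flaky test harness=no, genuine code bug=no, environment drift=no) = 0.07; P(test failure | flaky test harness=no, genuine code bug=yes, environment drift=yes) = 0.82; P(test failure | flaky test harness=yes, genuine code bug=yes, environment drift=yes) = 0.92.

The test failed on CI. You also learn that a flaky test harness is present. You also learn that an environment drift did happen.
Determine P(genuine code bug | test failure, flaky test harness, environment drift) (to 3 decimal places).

P(test failure | flaky test harness, environment drift) = 0.91·0.941 + 0.92·0.059 = 0.856310 + 0.054280 = 0.910590
Of this, 0.054280 comes from 0.92·0.059 (the genuine code bug=true cases).
So P(genuine code bug | test failure, flaky test harness, environment drift) = 0.054280/0.910590 ≈ 0.060.

P(genuine code bug | test failure, flaky test harness, environment drift) ≈ 0.060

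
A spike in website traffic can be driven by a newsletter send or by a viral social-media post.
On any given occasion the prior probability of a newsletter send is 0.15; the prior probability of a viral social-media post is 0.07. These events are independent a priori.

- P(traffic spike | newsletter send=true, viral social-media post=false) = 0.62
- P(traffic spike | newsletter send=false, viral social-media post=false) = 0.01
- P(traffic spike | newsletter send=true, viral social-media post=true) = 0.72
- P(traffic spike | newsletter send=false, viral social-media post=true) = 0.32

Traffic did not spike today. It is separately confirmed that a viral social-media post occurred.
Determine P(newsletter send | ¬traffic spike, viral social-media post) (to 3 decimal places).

P(newsletter send | ¬traffic spike, viral social-media post) ≈ 0.068

P(¬traffic spike | viral social-media post) = 0.68·0.85 + 0.28·0.15 = 0.578000 + 0.042000 = 0.620000
The newsletter send-present share is 0.28·0.15 = 0.042000.
So P(newsletter send | ¬traffic spike, viral social-media post) = 0.042000/0.620000 ≈ 0.068.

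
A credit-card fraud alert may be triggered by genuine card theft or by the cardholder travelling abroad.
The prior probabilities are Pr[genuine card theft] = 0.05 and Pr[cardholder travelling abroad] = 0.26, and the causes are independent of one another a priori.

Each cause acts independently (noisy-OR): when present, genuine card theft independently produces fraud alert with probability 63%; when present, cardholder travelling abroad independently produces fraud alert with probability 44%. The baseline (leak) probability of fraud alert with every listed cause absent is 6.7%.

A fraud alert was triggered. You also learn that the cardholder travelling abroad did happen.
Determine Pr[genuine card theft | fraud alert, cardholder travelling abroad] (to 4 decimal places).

Under noisy-OR, P(fraud alert | causes) = 1 − (1−0.067)·∏(1−qᵢ) over the active causes.
P(fraud alert | cardholder travelling abroad) = 0.47752·0.95 + 0.806682·0.05 = 0.453644 + 0.040334 = 0.493978
Of this, 0.040334 comes from 0.806682·0.05 (the genuine card theft=true cases).
Hence the posterior is 0.040334/0.493978 ≈ 0.0817.

Pr[genuine card theft | fraud alert, cardholder travelling abroad] ≈ 0.0817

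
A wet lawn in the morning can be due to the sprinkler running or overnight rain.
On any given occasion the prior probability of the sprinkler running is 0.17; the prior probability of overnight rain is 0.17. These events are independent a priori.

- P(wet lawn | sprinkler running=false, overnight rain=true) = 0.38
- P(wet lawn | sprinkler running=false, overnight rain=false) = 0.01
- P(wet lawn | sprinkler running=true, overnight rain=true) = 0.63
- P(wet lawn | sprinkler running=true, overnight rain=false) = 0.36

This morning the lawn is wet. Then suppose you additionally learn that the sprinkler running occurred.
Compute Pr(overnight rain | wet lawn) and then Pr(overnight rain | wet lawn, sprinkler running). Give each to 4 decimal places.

Pr(overnight rain | wet lawn) ≈ 0.5546; Pr(overnight rain | wet lawn, sprinkler running) ≈ 0.2639

P(wet lawn) = 0.01×0.83×0.83 + 0.38×0.83×0.17 + 0.36×0.17×0.83 + 0.63×0.17×0.17 = 0.006889 + 0.053618 + 0.050796 + 0.018207 = 0.129510
Of this, 0.071825 comes from 0.053618 + 0.018207 (the overnight rain=true cases).
P(overnight rain | wet lawn) = 0.071825 / 0.129510 ≈ 0.5546

With the extra evidence:
By total probability over both values of overnight rain:
  P(wet lawn | sprinkler running) = 0.36×0.83 + 0.63×0.17
        = 0.298800 + 0.107100 = 0.405900
Keeping only the overnight rain-present terms gives 0.107100, so
  P(overnight rain | wet lawn, sprinkler running) = 0.107100 / 0.405900 ≈ 0.2639
This is intercausal reasoning (explaining away): once sprinkler running accounts for the wet lawn, overnight rain becomes less likely.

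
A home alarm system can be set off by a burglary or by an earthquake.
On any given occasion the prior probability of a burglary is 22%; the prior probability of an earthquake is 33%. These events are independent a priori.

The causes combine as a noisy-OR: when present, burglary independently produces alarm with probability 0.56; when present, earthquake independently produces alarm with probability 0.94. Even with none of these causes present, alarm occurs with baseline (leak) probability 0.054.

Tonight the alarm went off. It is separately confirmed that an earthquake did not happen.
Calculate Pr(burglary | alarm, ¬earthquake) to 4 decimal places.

Pr(burglary | alarm, ¬earthquake) ≈ 0.7530

Under noisy-OR, P(alarm | causes) = 1 − (1−0.054)·∏(1−qᵢ) over the active causes.
Sum P(alarm|·) weighted by the priors over both values of burglary:
  P(alarm | ¬earthquake) = 0.054×0.78 + 0.58376×0.22
        = 0.042120 + 0.128427 = 0.170547
Keeping only the burglary-present terms gives 0.128427, so
  P(burglary | alarm, ¬earthquake) = 0.128427 / 0.170547 ≈ 0.7530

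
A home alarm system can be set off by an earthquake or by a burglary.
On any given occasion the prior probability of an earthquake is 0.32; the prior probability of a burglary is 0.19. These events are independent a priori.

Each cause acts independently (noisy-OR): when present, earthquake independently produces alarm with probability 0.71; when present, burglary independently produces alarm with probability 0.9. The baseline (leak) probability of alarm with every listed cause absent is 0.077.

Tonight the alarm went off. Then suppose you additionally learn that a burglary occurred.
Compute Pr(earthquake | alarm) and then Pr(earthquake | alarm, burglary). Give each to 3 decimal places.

Under noisy-OR, P(alarm | causes) = 1 − (1−0.077)·∏(1−qᵢ) over the active causes.
P(alarm) = 0.077·0.68·0.81 + 0.9077·0.68·0.19 + 0.73233·0.32·0.81 + 0.973233·0.32·0.19 = 0.042412 + 0.117275 + 0.189820 + 0.059173 = 0.408680
Of this, 0.248993 comes from 0.189820 + 0.059173 (the earthquake=true cases).
Hence the posterior is 0.248993/0.408680 ≈ 0.609.

With the extra evidence:
By total probability over both values of earthquake:
  P(alarm | burglary) = 0.9077·0.68 + 0.973233·0.32
        = 0.617236 + 0.311435 = 0.928671
Keeping only the earthquake-present terms gives 0.311435, so
  P(earthquake | alarm, burglary) = 0.311435 / 0.928671 ≈ 0.335
Conditioning on burglary lowers the posterior on earthquake: the classic explaining-away effect in a common-effect structure.

Pr(earthquake | alarm) ≈ 0.609; Pr(earthquake | alarm, burglary) ≈ 0.335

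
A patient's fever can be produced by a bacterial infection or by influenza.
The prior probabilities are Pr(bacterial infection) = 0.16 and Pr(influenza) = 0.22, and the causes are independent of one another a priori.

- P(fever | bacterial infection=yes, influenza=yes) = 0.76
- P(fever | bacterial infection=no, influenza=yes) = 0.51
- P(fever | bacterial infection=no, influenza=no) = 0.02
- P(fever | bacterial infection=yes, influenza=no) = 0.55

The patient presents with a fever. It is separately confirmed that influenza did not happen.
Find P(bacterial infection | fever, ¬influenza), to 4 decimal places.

Enumerate both values of bacterial infection and weight by the priors:
  P(fever | ¬influenza) = 0.02·0.84 + 0.55·0.16
        = 0.016800 + 0.088000 = 0.104800
Configurations with bacterial infection contribute 0.088000, so
  P(bacterial infection | fever, ¬influenza) = 0.088000 / 0.104800 ≈ 0.8397

P(bacterial infection | fever, ¬influenza) ≈ 0.8397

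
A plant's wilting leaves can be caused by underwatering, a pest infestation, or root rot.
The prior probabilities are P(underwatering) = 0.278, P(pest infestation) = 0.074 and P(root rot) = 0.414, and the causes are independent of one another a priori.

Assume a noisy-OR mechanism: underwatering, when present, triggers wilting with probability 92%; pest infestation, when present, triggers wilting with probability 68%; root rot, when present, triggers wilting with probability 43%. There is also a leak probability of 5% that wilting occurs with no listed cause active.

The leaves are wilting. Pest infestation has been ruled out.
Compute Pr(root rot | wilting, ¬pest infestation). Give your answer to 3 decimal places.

Pr(root rot | wilting, ¬pest infestation) ≈ 0.590

Under noisy-OR, P(wilting | causes) = 1 − (1−0.05)·∏(1−qᵢ) over the active causes.
P(wilting | ¬pest infestation) = 0.05×0.722×0.586 + 0.4585×0.722×0.414 + 0.924×0.278×0.586 + 0.95668×0.278×0.414 = 0.021155 + 0.137049 + 0.150527 + 0.110106 = 0.418837
The root rot-present share is 0.137049 + 0.110106 = 0.247155.
Hence the posterior is 0.247155/0.418837 ≈ 0.590.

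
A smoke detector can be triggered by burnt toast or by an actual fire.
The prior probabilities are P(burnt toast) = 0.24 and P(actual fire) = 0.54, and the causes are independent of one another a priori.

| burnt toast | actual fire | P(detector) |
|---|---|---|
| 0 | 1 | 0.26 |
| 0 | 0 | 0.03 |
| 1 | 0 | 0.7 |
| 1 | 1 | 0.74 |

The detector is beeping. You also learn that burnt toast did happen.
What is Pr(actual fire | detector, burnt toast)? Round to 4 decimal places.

For the numerator, keep only actual fire=true terms: 0.74·0.54 = 0.399600
Normalizer over all consistent configurations: 0.7·0.46 + 0.74·0.54 = 0.721600
Posterior = 0.399600 / 0.721600 ≈ 0.5538

Pr(actual fire | detector, burnt toast) ≈ 0.5538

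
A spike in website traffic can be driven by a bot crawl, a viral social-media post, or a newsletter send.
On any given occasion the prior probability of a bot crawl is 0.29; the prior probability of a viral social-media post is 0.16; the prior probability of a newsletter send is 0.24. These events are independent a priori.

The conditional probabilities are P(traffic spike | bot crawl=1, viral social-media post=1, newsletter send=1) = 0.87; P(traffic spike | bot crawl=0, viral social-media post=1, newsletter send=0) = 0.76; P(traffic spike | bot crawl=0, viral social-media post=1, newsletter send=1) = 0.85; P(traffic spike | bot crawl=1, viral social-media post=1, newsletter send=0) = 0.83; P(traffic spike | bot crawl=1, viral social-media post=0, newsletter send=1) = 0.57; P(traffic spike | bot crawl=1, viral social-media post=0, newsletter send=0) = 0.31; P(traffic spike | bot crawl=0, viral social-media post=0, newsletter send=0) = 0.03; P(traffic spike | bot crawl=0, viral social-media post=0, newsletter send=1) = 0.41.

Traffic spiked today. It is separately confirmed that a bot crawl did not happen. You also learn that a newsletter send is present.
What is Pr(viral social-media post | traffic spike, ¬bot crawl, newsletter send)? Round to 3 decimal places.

Pr(viral social-media post | traffic spike, ¬bot crawl, newsletter send) ≈ 0.283

Sum P(traffic spike|·) weighted by the priors over both values of viral social-media post:
  P(traffic spike | ¬bot crawl, newsletter send) = 0.41*0.84 + 0.85*0.16
        = 0.344400 + 0.136000 = 0.480400
Keeping only the viral social-media post-present terms gives 0.136000, so
  P(viral social-media post | traffic spike, ¬bot crawl, newsletter send) = 0.136000 / 0.480400 ≈ 0.283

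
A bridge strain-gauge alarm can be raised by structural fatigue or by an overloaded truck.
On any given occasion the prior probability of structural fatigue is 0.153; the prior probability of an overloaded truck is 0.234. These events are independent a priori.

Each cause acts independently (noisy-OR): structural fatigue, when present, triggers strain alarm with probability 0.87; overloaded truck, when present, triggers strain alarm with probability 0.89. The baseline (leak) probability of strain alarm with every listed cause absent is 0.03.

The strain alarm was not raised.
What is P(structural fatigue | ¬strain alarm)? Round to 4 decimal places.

P(structural fatigue | ¬strain alarm) ≈ 0.0229

Under noisy-OR, P(strain alarm | causes) = 1 − (1−0.03)·∏(1−qᵢ) over the active causes.
Numerator (weight on configurations with structural fatigue): 0.014779 + 0.000497 = 0.015276
The normalizing constant is 0.97*0.847*0.766 + 0.1067*0.847*0.234 + 0.1261*0.153*0.766 + 0.013871*0.153*0.234 = 0.665762
P(structural fatigue | ¬strain alarm) = 0.015276/0.665762 ≈ 0.0229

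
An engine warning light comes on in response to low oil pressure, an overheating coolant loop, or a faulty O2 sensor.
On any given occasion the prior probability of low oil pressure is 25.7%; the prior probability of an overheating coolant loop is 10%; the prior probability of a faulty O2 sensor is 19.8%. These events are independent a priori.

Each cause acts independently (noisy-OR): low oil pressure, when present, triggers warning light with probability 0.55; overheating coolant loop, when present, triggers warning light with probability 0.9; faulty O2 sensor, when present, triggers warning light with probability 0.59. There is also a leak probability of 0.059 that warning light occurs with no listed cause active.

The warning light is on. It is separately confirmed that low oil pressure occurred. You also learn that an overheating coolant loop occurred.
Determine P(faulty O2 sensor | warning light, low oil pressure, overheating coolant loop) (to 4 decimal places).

Under noisy-OR, P(warning light | causes) = 1 − (1−0.059)·∏(1−qᵢ) over the active causes.
Enumerate both values of faulty O2 sensor and weight by the priors:
  P(warning light | low oil pressure, overheating coolant loop) = 0.957655*0.802 + 0.982639*0.198
        = 0.768039 + 0.194563 = 0.962602
Configurations with faulty O2 sensor contribute 0.194563, so
  P(faulty O2 sensor | warning light, low oil pressure, overheating coolant loop) = 0.194563 / 0.962602 ≈ 0.2021

P(faulty O2 sensor | warning light, low oil pressure, overheating coolant loop) ≈ 0.2021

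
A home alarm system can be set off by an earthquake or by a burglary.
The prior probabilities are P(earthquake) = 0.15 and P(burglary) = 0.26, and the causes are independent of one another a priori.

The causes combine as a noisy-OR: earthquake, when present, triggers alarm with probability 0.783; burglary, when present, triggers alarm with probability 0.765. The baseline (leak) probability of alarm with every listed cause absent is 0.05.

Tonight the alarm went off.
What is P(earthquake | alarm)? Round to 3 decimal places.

Under noisy-OR, P(alarm | causes) = 1 − (1−0.05)·∏(1−qᵢ) over the active causes.
P(alarm) = 0.05*0.85*0.74 + 0.77675*0.85*0.26 + 0.79385*0.15*0.74 + 0.951555*0.15*0.26 = 0.031450 + 0.171662 + 0.088117 + 0.037111 = 0.328340
Restricting to configurations with earthquake present: 0.088117 + 0.037111 = 0.125228.
So P(earthquake | alarm) = 0.125228/0.328340 ≈ 0.381.

P(earthquake | alarm) ≈ 0.381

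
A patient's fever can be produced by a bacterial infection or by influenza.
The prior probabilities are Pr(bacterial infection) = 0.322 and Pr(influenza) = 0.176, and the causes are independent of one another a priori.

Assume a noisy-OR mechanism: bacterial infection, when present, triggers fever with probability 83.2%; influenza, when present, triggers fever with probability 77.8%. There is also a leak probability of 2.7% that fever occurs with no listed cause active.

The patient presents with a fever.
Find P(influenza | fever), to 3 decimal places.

P(influenza | fever) ≈ 0.385

Under noisy-OR, P(fever | causes) = 1 − (1−0.027)·∏(1−qᵢ) over the active causes.
P(fever) = 0.027*0.678*0.824 + 0.783994*0.678*0.176 + 0.836536*0.322*0.824 + 0.963711*0.322*0.176 = 0.015084 + 0.093552 + 0.221956 + 0.054615 = 0.385207
The influenza-present share is 0.093552 + 0.054615 = 0.148167.
Hence the posterior is 0.148167/0.385207 ≈ 0.385.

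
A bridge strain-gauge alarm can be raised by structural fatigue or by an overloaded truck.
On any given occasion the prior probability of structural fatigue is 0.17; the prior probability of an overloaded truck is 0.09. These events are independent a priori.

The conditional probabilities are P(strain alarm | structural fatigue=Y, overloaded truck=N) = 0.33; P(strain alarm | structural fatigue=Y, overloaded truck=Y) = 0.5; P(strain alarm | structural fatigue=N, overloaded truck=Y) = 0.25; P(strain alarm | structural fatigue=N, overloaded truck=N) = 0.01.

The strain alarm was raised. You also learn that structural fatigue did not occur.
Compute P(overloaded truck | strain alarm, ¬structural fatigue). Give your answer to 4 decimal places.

P(overloaded truck | strain alarm, ¬structural fatigue) ≈ 0.7120

Weight on overloaded truck=true, given the evidence: 0.25·0.09 = 0.022500
Normalizer over all consistent configurations: 0.01·0.91 + 0.25·0.09 = 0.031600
P(overloaded truck | strain alarm, ¬structural fatigue) = 0.022500/0.031600 ≈ 0.7120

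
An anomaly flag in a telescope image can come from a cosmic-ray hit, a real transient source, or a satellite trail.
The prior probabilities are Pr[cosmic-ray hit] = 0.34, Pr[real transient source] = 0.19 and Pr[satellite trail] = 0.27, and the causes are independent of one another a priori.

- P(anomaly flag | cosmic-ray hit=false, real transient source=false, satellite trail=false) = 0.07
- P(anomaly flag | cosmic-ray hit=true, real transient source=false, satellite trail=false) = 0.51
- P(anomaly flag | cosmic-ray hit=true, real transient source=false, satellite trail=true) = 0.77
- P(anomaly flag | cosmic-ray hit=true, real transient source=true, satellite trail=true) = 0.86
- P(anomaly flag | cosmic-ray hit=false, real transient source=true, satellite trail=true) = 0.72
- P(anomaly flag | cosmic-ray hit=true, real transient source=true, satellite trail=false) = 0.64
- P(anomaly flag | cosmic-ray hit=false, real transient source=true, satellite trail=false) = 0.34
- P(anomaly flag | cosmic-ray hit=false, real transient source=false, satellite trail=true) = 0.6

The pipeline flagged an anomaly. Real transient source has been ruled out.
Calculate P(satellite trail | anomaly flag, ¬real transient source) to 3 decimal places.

P(satellite trail | anomaly flag, ¬real transient source) ≈ 0.526

Numerator (weight on configurations with satellite trail): 0.106920 + 0.070686 = 0.177606
The normalizing constant is 0.07×0.66×0.73 + 0.6×0.66×0.27 + 0.51×0.34×0.73 + 0.77×0.34×0.27 = 0.337914
P(satellite trail | anomaly flag, ¬real transient source) = 0.177606/0.337914 ≈ 0.526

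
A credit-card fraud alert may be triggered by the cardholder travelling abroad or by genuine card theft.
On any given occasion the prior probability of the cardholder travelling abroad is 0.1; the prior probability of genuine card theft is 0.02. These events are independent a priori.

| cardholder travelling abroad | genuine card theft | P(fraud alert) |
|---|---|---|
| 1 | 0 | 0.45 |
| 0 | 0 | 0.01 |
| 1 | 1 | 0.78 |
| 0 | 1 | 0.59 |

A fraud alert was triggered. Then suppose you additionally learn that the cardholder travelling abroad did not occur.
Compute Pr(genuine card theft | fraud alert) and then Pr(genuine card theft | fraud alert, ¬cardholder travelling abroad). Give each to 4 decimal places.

Pr(genuine card theft | fraud alert) ≈ 0.1871; Pr(genuine card theft | fraud alert, ¬cardholder travelling abroad) ≈ 0.5463

Sum P(fraud alert|·) weighted by the priors over the 4 (cardholder travelling abroad, genuine card theft) configurations:
  P(fraud alert) = 0.01·0.9·0.98 + 0.59·0.9·0.02 + 0.45·0.1·0.98 + 0.78·0.1·0.02
        = 0.008820 + 0.010620 + 0.044100 + 0.001560 = 0.065100
Configurations with genuine card theft contribute 0.012180, so
  P(genuine card theft | fraud alert) = 0.012180 / 0.065100 ≈ 0.1871

With the extra evidence:
P(fraud alert | ¬cardholder travelling abroad) = 0.01*0.98 + 0.59*0.02 = 0.009800 + 0.011800 = 0.021600
The genuine card theft-present share is 0.59*0.02 = 0.011800.
P(genuine card theft | fraud alert, ¬cardholder travelling abroad) = 0.011800 / 0.021600 ≈ 0.5463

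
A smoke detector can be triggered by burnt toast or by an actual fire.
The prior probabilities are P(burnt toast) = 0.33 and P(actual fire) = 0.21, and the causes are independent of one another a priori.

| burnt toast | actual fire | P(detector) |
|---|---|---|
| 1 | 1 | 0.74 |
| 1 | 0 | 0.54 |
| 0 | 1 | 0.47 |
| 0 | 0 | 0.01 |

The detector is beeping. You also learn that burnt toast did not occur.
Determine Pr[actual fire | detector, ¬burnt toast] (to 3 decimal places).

Pr[actual fire | detector, ¬burnt toast] ≈ 0.926

P(detector | ¬burnt toast) = 0.01·0.79 + 0.47·0.21 = 0.007900 + 0.098700 = 0.106600
Of this, 0.098700 comes from 0.47·0.21 (the actual fire=true cases).
So P(actual fire | detector, ¬burnt toast) = 0.098700/0.106600 ≈ 0.926.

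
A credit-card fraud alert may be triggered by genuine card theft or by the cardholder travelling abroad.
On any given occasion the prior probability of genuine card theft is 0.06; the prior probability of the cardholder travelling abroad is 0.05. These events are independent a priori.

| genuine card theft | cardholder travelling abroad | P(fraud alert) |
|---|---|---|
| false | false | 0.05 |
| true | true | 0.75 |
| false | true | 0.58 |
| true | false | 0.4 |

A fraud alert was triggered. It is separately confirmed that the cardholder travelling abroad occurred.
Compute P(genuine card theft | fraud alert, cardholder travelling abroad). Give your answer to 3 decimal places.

Sum P(fraud alert|·) weighted by the priors over both values of genuine card theft:
  P(fraud alert | cardholder travelling abroad) = 0.58×0.94 + 0.75×0.06
        = 0.545200 + 0.045000 = 0.590200
The terms with genuine card theft present sum to 0.045000, so
  P(genuine card theft | fraud alert, cardholder travelling abroad) = 0.045000 / 0.590200 ≈ 0.076

P(genuine card theft | fraud alert, cardholder travelling abroad) ≈ 0.076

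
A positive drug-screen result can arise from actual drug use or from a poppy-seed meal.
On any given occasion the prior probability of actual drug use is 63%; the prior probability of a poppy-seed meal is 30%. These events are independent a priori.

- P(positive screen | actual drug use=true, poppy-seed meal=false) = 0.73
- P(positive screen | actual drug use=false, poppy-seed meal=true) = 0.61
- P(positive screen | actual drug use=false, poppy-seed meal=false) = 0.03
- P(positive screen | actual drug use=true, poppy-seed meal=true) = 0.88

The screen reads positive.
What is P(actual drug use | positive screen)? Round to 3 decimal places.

P(actual drug use | positive screen) ≈ 0.866

Numerator (weight on configurations with actual drug use): 0.321930 + 0.166320 = 0.488250
The normalizing constant is 0.03*0.37*0.7 + 0.61*0.37*0.3 + 0.73*0.63*0.7 + 0.88*0.63*0.3 = 0.563730
P(actual drug use | positive screen) = 0.488250/0.563730 ≈ 0.866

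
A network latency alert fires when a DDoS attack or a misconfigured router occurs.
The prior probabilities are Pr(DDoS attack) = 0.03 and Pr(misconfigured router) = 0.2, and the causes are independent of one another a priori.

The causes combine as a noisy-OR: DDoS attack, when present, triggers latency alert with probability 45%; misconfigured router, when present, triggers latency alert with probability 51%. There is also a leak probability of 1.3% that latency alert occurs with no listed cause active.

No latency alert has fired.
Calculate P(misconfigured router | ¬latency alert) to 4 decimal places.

P(misconfigured router | ¬latency alert) ≈ 0.1091

Under noisy-OR, P(latency alert | causes) = 1 − (1−0.013)·∏(1−qᵢ) over the active causes.
For the numerator, keep only misconfigured router=true terms: 0.093824 + 0.001596 = 0.095420
The normalizing constant is 0.987·0.97·0.8 + 0.48363·0.97·0.2 + 0.54285·0.03·0.8 + 0.265996·0.03·0.2 = 0.874360
P(misconfigured router | ¬latency alert) = 0.095420/0.874360 ≈ 0.1091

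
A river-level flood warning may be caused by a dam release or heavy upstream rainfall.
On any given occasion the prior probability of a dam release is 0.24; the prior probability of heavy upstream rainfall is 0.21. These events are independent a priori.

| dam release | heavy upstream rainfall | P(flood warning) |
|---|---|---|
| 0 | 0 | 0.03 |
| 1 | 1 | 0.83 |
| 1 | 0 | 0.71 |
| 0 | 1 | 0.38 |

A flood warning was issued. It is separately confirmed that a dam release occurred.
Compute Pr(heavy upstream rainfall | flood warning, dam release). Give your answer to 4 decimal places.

Pr(heavy upstream rainfall | flood warning, dam release) ≈ 0.2371

Enumerate both values of heavy upstream rainfall and weight by the priors:
  P(flood warning | dam release) = 0.71×0.79 + 0.83×0.21
        = 0.560900 + 0.174300 = 0.735200
The terms with heavy upstream rainfall present sum to 0.174300, so
  P(heavy upstream rainfall | flood warning, dam release) = 0.174300 / 0.735200 ≈ 0.2371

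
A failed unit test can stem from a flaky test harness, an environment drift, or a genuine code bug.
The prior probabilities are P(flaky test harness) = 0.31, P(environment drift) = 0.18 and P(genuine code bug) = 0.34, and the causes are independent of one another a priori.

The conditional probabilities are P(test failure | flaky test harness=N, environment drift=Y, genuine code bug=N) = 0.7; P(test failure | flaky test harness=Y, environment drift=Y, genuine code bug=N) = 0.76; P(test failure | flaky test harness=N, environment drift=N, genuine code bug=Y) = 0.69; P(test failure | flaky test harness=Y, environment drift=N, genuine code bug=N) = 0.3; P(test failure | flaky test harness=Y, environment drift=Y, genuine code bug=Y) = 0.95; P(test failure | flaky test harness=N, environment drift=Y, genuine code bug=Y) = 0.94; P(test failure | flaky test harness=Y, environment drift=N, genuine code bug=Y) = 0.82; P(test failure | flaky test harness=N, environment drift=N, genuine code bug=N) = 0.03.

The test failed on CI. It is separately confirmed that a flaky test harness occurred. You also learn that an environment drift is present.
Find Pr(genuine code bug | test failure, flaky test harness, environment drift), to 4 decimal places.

Pr(genuine code bug | test failure, flaky test harness, environment drift) ≈ 0.3917

Weight on genuine code bug=true, given the evidence: 0.95*0.34 = 0.323000
Denominator P(test failure | flaky test harness, environment drift): 0.76*0.66 + 0.95*0.34 = 0.824600
P(genuine code bug | test failure, flaky test harness, environment drift) = 0.323000/0.824600 ≈ 0.3917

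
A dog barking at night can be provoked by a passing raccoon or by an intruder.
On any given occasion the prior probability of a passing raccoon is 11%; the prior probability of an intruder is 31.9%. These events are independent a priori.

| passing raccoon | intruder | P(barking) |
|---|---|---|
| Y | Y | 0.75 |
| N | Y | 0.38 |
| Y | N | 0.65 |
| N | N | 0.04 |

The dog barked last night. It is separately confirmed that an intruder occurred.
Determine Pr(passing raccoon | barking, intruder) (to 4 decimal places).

Pr(passing raccoon | barking, intruder) ≈ 0.1961

Enumerate both values of passing raccoon and weight by the priors:
  P(barking | intruder) = 0.38*0.89 + 0.75*0.11
        = 0.338200 + 0.082500 = 0.420700
Configurations with passing raccoon contribute 0.082500, so
  P(passing raccoon | barking, intruder) = 0.082500 / 0.420700 ≈ 0.1961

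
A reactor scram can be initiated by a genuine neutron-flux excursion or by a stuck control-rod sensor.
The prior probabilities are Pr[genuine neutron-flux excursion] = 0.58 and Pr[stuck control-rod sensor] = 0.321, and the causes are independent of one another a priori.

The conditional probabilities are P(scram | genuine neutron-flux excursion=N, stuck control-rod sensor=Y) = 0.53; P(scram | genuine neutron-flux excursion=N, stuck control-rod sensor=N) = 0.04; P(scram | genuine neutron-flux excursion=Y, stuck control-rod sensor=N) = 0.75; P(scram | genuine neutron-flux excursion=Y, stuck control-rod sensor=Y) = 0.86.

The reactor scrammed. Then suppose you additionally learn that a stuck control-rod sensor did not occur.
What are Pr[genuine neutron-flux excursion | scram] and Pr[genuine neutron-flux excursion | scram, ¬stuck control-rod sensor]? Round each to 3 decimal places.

By total probability over the 4 (genuine neutron-flux excursion, stuck control-rod sensor) configurations:
  P(scram) = 0.04×0.42×0.679 + 0.53×0.42×0.321 + 0.75×0.58×0.679 + 0.86×0.58×0.321
        = 0.011407 + 0.071455 + 0.295365 + 0.160115 = 0.538342
The terms with genuine neutron-flux excursion present sum to 0.455480, so
  P(genuine neutron-flux excursion | scram) = 0.455480 / 0.538342 ≈ 0.846

Now condition on the additional information:
Weight on genuine neutron-flux excursion=true, given the evidence: 0.75*0.58 = 0.435000
Normalizer over all consistent configurations: 0.04*0.42 + 0.75*0.58 = 0.451800
Posterior = 0.435000 / 0.451800 ≈ 0.963

Pr[genuine neutron-flux excursion | scram] ≈ 0.846; Pr[genuine neutron-flux excursion | scram, ¬stuck control-rod sensor] ≈ 0.963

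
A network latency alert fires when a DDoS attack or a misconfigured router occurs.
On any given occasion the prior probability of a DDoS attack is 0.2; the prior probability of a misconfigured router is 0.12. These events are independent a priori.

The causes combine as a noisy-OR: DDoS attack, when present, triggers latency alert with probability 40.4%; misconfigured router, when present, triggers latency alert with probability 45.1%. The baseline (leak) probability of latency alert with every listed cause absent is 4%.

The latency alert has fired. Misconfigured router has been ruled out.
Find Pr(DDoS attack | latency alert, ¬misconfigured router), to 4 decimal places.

Under noisy-OR, P(latency alert | causes) = 1 − (1−0.04)·∏(1−qᵢ) over the active causes.
P(latency alert | ¬misconfigured router) = 0.04*0.8 + 0.42784*0.2 = 0.032000 + 0.085568 = 0.117568
Of this, 0.085568 comes from 0.42784*0.2 (the DDoS attack=true cases).
Hence the posterior is 0.085568/0.117568 ≈ 0.7278.

Pr(DDoS attack | latency alert, ¬misconfigured router) ≈ 0.7278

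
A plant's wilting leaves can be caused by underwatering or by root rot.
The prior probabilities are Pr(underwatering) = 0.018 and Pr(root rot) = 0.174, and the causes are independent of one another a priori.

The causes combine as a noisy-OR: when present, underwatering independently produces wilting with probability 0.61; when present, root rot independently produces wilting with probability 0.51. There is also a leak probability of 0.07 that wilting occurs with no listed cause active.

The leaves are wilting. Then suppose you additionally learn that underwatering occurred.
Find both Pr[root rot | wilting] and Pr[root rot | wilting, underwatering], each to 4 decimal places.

Pr[root rot | wilting] ≈ 0.5906; Pr[root rot | wilting, underwatering] ≈ 0.2137

Under noisy-OR, P(wilting | causes) = 1 − (1−0.07)·∏(1−qᵢ) over the active causes.
P(wilting) = 0.07×0.982×0.826 + 0.5443×0.982×0.174 + 0.6373×0.018×0.826 + 0.822277×0.018×0.174 = 0.056779 + 0.093003 + 0.009475 + 0.002575 = 0.161832
The root rot-present share is 0.093003 + 0.002575 = 0.095578.
So P(root rot | wilting) = 0.095578/0.161832 ≈ 0.5906.

Now condition on the additional information:
P(wilting | underwatering) = 0.6373*0.826 + 0.822277*0.174 = 0.526410 + 0.143076 = 0.669486
Of this, 0.143076 comes from 0.822277*0.174 (the root rot=true cases).
Hence the posterior is 0.143076/0.669486 ≈ 0.2137.
The drop from 0.5906 to 0.2137 is the explaining-away (discounting) effect.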